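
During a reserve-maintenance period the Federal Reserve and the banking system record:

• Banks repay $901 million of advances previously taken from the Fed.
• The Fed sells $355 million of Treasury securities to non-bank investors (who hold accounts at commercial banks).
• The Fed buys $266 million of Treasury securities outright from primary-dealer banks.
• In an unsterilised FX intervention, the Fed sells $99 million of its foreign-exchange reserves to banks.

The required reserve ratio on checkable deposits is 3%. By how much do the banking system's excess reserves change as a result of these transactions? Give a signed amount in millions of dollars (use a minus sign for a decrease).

Discount-window repayment $901 million: reserves −$901M, deposits 0.
Asset sale (to non-banks) $355 million: reserves −$355M, deposits −$355M.
OMO purchase (from banks) $266 million: reserves +$266M, deposits 0.
FX sale $99 million: reserves −$99M, deposits 0.
Totals: Δreserves = −$1089M, Δdeposits = −$355M.
Δrequired reserves = 3% × −$355M = −$10.65M.
Δexcess reserves = Δreserves − Δrequired = −$1089M − (−$10.65M) = -$1078.35 million.

-$1078.35 million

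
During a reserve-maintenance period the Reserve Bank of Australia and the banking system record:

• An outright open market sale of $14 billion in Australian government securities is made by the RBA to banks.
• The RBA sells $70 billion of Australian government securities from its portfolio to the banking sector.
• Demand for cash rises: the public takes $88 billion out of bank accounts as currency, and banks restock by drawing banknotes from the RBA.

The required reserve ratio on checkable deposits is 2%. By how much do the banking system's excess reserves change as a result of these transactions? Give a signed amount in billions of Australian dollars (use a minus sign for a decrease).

-$170.24 billion

OMO sale (to banks) $14 billion: reserves −$14B, deposits 0.
OMO sale (to banks) $70 billion: reserves −$70B, deposits 0.
Currency withdrawal $88 billion: reserves −$88B, deposits −$88B.
Totals: Δreserves = −$172B, Δdeposits = −$88B.
Δrequired reserves = 2% × −$88B = −$1.76B.
Δexcess reserves = Δreserves − Δrequired = −$172B − (−$1.76B) = -$170.24 billion.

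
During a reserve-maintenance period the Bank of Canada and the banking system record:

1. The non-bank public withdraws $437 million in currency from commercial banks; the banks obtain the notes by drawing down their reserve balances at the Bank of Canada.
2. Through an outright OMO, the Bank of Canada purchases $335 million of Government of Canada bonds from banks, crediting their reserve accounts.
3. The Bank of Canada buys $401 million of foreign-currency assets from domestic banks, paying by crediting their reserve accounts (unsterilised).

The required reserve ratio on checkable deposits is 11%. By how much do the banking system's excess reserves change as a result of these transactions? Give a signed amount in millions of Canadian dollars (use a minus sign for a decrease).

Currency withdrawal $437 million: reserves −$437M, deposits −$437M.
OMO purchase (from banks) $335 million: reserves +$335M, deposits 0.
FX purchase $401 million: reserves +$401M, deposits 0.
Totals: Δreserves = +$299M, Δdeposits = −$437M.
Δrequired reserves = 11% × −$437M = −$48.07M.
Δexcess reserves = Δreserves − Δrequired = +$299M − (−$48.07M) = +$347.07 million.

+$347.07 million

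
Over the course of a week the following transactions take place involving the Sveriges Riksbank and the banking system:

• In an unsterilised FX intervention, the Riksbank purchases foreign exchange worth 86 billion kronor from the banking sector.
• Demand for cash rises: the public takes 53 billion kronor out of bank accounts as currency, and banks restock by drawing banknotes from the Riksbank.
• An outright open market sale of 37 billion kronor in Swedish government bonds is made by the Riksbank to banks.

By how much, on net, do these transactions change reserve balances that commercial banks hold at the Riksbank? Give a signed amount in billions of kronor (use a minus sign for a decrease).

-4 billion

Riksbank balance sheet:
  Assets:      Securities −37B, Foreign assets +86B
  Liabilities: Bank reserves −4B, Currency in circulation +53B
So the change in reserve balances that commercial banks hold at the Riksbank is -4 billion.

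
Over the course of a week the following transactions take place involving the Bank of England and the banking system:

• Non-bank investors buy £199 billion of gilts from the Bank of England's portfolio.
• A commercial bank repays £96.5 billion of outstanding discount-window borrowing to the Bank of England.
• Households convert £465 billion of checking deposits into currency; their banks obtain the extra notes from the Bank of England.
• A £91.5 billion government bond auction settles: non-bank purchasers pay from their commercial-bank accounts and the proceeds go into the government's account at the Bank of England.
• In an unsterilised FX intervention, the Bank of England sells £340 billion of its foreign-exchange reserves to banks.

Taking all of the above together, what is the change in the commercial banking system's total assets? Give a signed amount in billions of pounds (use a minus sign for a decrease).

Asset sale (to non-banks) £199 billion: bank balance sheets shrink → −£199B.
Discount-window repayment £96.5 billion: bank balance sheets shrink → −£96.5B.
Currency withdrawal £465 billion: bank balance sheets shrink → −£465B.
Government account inflow £91.5 billion: bank balance sheets shrink → −£91.5B.
FX sale £340 billion: just an asset swap on bank balance sheets → 0.
Net: −199 − 96.5 − 465 − 91.5 + 0 = -£852 billion.

-£852 billion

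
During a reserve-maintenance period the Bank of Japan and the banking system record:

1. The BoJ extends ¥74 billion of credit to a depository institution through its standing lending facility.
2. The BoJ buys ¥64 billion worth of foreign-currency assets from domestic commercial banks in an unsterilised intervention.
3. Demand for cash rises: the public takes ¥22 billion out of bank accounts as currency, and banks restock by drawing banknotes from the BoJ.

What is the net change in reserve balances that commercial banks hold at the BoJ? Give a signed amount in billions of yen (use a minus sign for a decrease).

Discount-window loan ¥74 billion: the loan is credited to the bank's reserve account → +¥74B.
FX purchase ¥64 billion: the BoJ pays by crediting reserve accounts → +¥64B.
Currency withdrawal ¥22 billion: banks swap reserves for currency → −¥22B.
Net: 74 + 64 − 22 = +¥116 billion.

+¥116 billion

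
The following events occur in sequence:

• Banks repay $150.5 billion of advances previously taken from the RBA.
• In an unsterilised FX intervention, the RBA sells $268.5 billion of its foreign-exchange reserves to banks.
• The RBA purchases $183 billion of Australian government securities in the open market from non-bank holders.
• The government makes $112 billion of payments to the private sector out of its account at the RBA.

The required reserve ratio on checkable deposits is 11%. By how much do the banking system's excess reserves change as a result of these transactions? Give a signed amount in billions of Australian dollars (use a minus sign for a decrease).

Discount-window repayment $150.5 billion: reserves −$150.5B, deposits 0.
FX sale $268.5 billion: reserves −$268.5B, deposits 0.
Asset purchase (from non-banks) $183 billion: reserves +$183B, deposits +$183B.
Government spending $112 billion: reserves +$112B, deposits +$112B.
Totals: Δreserves = −$124B, Δdeposits = +$295B.
Δrequired reserves = 11% × +$295B = +$32.45B.
Δexcess reserves = Δreserves − Δrequired = −$124B − (+$32.45B) = -$156.45 billion.

-$156.45 billion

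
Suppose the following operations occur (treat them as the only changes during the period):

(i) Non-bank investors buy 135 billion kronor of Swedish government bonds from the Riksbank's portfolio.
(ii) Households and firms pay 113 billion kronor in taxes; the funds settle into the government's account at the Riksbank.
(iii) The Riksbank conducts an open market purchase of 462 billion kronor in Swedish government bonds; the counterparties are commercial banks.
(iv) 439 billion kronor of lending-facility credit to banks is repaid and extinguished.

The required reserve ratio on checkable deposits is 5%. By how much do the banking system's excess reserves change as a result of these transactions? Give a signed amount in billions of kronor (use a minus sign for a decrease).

-212.6 billion

Asset sale (to non-banks) 135 billion kronor: reserves −135B, deposits −135B.
Government account inflow 113 billion kronor: reserves −113B, deposits −113B.
OMO purchase (from banks) 462 billion kronor: reserves +462B, deposits 0.
Discount-window repayment 439 billion kronor: reserves −439B, deposits 0.
Totals: Δreserves = −225B, Δdeposits = −248B.
Δrequired reserves = 5% × −248B = −12.4B.
Δexcess reserves = Δreserves − Δrequired = −225B − (−12.4B) = -212.6 billion.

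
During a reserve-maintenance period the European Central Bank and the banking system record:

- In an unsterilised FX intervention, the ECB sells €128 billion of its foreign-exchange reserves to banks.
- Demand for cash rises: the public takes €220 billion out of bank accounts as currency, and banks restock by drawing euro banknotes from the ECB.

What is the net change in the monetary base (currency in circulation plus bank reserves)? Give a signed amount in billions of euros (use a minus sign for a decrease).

ECB balance sheet:
  Assets:      Foreign assets −€128B
  Liabilities: Bank reserves −€348B, Currency in circulation +€220B
Monetary base = currency + reserves: +€220B + (−€348B) = -€128 billion.

-€128 billion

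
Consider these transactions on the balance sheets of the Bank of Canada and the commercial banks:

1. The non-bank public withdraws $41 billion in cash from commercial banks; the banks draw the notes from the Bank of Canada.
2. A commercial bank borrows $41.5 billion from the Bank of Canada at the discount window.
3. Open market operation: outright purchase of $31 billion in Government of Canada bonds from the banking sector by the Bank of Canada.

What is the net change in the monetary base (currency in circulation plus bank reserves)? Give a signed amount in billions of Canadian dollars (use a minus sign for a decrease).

Bank of Canada balance sheet:
  Assets:      Securities +$31B, Loans to banks +$41.5B
  Liabilities: Bank reserves +$31.5B, Currency in circulation +$41B
Monetary base = currency + reserves: +$41B + (+$31.5B) = +$72.5 billion.

+$72.5 billion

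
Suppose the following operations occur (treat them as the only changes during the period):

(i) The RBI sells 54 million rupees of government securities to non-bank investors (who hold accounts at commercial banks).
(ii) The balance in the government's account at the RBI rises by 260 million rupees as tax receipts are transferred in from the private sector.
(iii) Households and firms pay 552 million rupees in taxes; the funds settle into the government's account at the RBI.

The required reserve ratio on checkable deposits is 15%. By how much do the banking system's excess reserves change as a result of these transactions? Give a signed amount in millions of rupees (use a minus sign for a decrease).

-736.1 million

Asset sale (to non-banks) 54 million rupees: reserves −54M, deposits −54M.
Government account inflow 260 million rupees: reserves −260M, deposits −260M.
Government account inflow 552 million rupees: reserves −552M, deposits −552M.
Totals: Δreserves = −866M, Δdeposits = −866M.
Δrequired reserves = 15% × −866M = −129.9M.
Δexcess reserves = Δreserves − Δrequired = −866M − (−129.9M) = -736.1 million.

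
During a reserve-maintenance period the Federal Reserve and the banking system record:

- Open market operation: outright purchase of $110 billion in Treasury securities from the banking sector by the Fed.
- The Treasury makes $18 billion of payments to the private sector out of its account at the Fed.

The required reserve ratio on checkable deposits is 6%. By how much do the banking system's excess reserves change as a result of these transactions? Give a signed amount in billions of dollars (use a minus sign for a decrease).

+$126.92 billion

OMO purchase (from banks) $110 billion: reserves +$110B, deposits 0.
Government spending $18 billion: reserves +$18B, deposits +$18B.
Totals: Δreserves = +$128B, Δdeposits = +$18B.
Δrequired reserves = 6% × +$18B = +$1.08B.
Δexcess reserves = Δreserves − Δrequired = +$128B − (+$1.08B) = +$126.92 billion.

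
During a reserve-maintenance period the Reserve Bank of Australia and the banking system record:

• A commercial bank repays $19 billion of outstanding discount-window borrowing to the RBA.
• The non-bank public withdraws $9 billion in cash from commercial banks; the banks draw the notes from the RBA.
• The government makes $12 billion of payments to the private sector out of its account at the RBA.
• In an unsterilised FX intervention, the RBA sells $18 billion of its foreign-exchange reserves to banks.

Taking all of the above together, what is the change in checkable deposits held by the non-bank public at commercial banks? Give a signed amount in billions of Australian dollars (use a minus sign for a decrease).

+$3 billion

RBA balance sheet:
  Assets:      Loans to banks −$19B, Foreign assets −$18B
  Liabilities: Bank reserves −$34B, Currency in circulation +$9B, Government deposits −$12B
Commercial banking system:
  Assets:      Reserves at CB −$34B, Foreign assets +$18B
  Liabilities: Checkable deposits +$3B, Borrowings from CB −$19B
So the change in checkable deposits held by the non-bank public at commercial banks is +$3 billion.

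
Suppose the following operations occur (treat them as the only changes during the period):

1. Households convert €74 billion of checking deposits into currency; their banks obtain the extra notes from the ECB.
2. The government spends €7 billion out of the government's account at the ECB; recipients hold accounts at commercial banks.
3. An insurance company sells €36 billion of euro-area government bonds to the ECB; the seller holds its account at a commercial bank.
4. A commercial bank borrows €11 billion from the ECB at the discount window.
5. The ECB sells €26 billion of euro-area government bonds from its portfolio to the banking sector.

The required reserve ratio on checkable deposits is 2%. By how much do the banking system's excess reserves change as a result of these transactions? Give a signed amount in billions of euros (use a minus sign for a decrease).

-€45.38 billion

Currency withdrawal €74 billion: reserves −€74B, deposits −€74B.
Government spending €7 billion: reserves +€7B, deposits +€7B.
Asset purchase (from non-banks) €36 billion: reserves +€36B, deposits +€36B.
Discount-window loan €11 billion: reserves +€11B, deposits 0.
OMO sale (to banks) €26 billion: reserves −€26B, deposits 0.
Totals: Δreserves = −€46B, Δdeposits = −€31B.
Δrequired reserves = 2% × −€31B = −€0.62B.
Δexcess reserves = Δreserves − Δrequired = −€46B − (−€0.62B) = -€45.38 billion.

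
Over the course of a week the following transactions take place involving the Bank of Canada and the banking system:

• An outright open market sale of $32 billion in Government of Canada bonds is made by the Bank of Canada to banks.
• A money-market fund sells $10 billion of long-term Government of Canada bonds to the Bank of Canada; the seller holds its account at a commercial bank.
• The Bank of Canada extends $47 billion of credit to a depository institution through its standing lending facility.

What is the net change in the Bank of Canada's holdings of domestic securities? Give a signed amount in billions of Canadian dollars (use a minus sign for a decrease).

-$22 billion

Bank of Canada balance sheet:
  Assets:      Securities −$22B, Loans to banks +$47B
  Liabilities: Bank reserves +$25B
So the change in the Bank of Canada's holdings of domestic securities is -$22 billion.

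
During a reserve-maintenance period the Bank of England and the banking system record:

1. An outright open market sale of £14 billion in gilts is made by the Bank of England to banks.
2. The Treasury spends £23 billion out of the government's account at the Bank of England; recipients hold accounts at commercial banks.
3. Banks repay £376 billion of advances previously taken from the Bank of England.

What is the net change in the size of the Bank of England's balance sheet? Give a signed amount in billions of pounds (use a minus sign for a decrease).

Bank of England balance sheet:
  Assets:      Securities −£14B, Loans to banks −£376B
  Liabilities: Bank reserves −£367B, Government deposits −£23B
Change in total Bank of England assets = -£390 billion.

-£390 billion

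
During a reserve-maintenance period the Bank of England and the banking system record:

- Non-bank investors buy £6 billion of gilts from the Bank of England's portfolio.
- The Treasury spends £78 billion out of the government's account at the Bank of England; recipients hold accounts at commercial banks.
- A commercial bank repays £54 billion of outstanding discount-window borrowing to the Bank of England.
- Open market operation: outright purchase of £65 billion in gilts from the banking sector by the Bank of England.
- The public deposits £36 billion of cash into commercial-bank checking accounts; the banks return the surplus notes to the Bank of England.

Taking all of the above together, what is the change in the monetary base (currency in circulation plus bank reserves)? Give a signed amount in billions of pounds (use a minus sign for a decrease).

Asset sale (to non-banks) £6 billion: Bank of England balance sheet contracts → −£6B.
Government spending £78 billion: a non-base liability converts back to reserves → +£78B.
Discount-window repayment £54 billion: Bank of England balance sheet contracts → −£54B.
OMO purchase (from banks) £65 billion: Bank of England balance sheet expands → +£65B.
Currency deposit £36 billion: just a shift between currency and reserves — both are base money → 0.
Net: −6 + 78 − 54 + 65 + 0 = +£83 billion.

+£83 billion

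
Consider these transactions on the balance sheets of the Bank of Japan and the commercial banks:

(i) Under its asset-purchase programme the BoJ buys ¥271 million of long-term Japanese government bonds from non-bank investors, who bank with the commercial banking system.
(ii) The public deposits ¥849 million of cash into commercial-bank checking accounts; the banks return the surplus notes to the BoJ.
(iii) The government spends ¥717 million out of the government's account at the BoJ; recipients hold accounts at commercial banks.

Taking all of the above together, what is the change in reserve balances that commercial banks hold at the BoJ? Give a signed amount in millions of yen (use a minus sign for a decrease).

+¥1837 million

Asset purchase (from non-banks) ¥271 million: the BoJ pays by crediting reserve accounts → +¥271M.
Currency deposit ¥849 million: returned notes are swapped for reserve credit → +¥849M.
Government spending ¥717 million: government payments flow into bank reserve accounts → +¥717M.
Net: 271 + 849 + 717 = +¥1837 million.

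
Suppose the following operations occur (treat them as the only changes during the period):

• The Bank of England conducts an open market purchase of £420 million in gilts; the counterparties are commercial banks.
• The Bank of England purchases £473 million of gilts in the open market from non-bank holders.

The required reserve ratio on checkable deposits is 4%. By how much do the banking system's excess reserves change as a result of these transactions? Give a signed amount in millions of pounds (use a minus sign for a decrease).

+£874.08 million

OMO purchase (from banks) £420 million: reserves +£420M, deposits 0.
Asset purchase (from non-banks) £473 million: reserves +£473M, deposits +£473M.
Totals: Δreserves = +£893M, Δdeposits = +£473M.
Δrequired reserves = 4% × +£473M = +£18.92M.
Δexcess reserves = Δreserves − Δrequired = +£893M − (+£18.92M) = +£874.08 million.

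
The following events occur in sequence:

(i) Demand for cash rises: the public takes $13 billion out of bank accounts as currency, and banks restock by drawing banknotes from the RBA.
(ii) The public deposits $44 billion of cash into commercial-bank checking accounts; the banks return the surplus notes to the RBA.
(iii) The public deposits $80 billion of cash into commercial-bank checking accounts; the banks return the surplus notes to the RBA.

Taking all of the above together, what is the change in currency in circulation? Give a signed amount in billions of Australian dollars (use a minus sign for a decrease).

Currency withdrawal $13 billion: notes leave the central bank → +$13B.
Currency deposit $44 billion: notes return to the central bank → −$44B.
Currency deposit $80 billion: notes return to the central bank → −$80B.
Net: 13 − 44 − 80 = -$111 billion.

-$111 billion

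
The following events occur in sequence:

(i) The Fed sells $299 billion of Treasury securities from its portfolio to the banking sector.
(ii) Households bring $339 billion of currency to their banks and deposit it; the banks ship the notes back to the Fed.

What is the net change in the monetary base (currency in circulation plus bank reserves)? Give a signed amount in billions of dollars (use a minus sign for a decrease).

OMO sale (to banks) $299 billion: Fed balance sheet contracts → −$299B.
Currency deposit $339 billion: just a shift between currency and reserves — both are base money → 0.
Net: −299 + 0 = -$299 billion.

-$299 billion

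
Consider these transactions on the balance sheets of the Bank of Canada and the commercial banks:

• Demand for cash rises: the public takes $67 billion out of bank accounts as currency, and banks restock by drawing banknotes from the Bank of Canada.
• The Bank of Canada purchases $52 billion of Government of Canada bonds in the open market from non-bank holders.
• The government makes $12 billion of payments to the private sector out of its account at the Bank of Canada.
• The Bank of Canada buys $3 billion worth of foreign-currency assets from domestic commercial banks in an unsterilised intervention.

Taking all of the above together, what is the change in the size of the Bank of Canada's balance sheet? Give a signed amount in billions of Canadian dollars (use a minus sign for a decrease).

Currency withdrawal $67 billion: only the composition of liabilities changes → 0.
Asset purchase (from non-banks) $52 billion: a Bank of Canada asset is acquired → +$52B.
Government spending $12 billion: only the composition of liabilities changes → 0.
FX purchase $3 billion: a Bank of Canada asset is acquired → +$3B.
Net: 0 + 52 + 0 + 3 = +$55 billion.

+$55 billion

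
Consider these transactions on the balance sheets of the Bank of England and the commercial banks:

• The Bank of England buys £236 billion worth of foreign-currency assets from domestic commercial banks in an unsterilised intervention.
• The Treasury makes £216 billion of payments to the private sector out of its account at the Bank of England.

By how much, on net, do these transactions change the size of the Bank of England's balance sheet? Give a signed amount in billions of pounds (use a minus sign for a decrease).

+£236 billion

FX purchase £236 billion: a Bank of England asset is acquired → +£236B.
Government spending £216 billion: only the composition of liabilities changes → 0.
Net: 236 + 0 = +£236 billion.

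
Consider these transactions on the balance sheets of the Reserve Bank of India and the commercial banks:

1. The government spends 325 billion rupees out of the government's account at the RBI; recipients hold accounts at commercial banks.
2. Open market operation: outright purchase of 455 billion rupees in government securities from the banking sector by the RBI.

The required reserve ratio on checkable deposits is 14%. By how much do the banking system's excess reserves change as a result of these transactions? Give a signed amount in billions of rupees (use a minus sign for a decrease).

+734.5 billion

Government spending 325 billion rupees: reserves +325B, deposits +325B.
OMO purchase (from banks) 455 billion rupees: reserves +455B, deposits 0.
Totals: Δreserves = +780B, Δdeposits = +325B.
Δrequired reserves = 14% × +325B = +45.5B.
Δexcess reserves = Δreserves − Δrequired = +780B − (+45.5B) = +734.5 billion.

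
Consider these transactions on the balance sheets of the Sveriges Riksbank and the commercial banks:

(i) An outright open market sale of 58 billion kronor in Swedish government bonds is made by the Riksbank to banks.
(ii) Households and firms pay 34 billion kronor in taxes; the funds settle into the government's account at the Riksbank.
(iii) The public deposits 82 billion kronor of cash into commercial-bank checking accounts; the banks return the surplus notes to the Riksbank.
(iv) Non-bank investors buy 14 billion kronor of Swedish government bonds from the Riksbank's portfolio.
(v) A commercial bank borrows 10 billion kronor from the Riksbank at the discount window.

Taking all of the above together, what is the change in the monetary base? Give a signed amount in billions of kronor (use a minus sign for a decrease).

-96 billion

Riksbank balance sheet:
  Assets:      Securities −72B, Loans to banks +10B
  Liabilities: Bank reserves −14B, Currency in circulation −82B, Government deposits +34B
Monetary base = currency + reserves: −82B + (−14B) = -96 billion.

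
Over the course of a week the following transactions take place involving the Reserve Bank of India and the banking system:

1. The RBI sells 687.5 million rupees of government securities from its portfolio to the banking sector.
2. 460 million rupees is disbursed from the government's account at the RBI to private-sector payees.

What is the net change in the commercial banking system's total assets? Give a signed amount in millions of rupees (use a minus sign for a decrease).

+460 million

RBI balance sheet:
  Assets:      Securities −687.5M
  Liabilities: Bank reserves −227.5M, Government deposits −460M
Commercial banking system:
  Assets:      Reserves at CB −227.5M, Securities +687.5M
  Liabilities: Checkable deposits +460M
Change in total bank assets = +460 million.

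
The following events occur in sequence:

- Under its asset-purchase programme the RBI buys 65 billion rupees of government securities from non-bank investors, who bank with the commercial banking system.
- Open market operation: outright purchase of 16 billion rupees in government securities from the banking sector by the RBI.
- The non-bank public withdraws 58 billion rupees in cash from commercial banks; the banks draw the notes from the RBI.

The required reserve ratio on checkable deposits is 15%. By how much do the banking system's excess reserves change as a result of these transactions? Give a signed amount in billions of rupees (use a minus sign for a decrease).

Asset purchase (from non-banks) 65 billion rupees: reserves +65B, deposits +65B.
OMO purchase (from banks) 16 billion rupees: reserves +16B, deposits 0.
Currency withdrawal 58 billion rupees: reserves −58B, deposits −58B.
Totals: Δreserves = +23B, Δdeposits = +7B.
Δrequired reserves = 15% × +7B = +1.05B.
Δexcess reserves = Δreserves − Δrequired = +23B − (+1.05B) = +21.95 billion.

+21.95 billion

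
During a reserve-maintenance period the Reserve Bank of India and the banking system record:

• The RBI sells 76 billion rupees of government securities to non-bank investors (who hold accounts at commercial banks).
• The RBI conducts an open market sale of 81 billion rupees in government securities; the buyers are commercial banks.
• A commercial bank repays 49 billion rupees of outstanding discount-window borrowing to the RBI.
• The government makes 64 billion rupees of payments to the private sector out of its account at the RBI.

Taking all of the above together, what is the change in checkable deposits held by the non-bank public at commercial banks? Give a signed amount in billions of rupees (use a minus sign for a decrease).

-12 billion

RBI balance sheet:
  Assets:      Securities −157B, Loans to banks −49B
  Liabilities: Bank reserves −142B, Government deposits −64B
Commercial banking system:
  Assets:      Reserves at CB −142B, Securities +81B
  Liabilities: Checkable deposits −12B, Borrowings from CB −49B
So the change in checkable deposits held by the non-bank public at commercial banks is -12 billion.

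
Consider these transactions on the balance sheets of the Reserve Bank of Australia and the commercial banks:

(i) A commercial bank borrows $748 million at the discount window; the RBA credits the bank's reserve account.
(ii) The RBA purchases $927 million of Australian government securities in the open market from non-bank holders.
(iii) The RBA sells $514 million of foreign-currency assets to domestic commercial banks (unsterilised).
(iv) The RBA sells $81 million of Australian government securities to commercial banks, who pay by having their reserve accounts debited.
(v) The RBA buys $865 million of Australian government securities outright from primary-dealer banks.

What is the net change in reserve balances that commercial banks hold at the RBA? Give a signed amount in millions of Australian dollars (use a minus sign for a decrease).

Discount-window loan $748 million: the loan is credited to the bank's reserve account → +$748M.
Asset purchase (from non-banks) $927 million: the RBA pays by crediting reserve accounts → +$927M.
FX sale $514 million: the buying banks pay out of their reserve balances → −$514M.
OMO sale (to banks) $81 million: the buying banks pay out of their reserve balances → −$81M.
OMO purchase (from banks) $865 million: the RBA pays by crediting reserve accounts → +$865M.
Net: 748 + 927 − 514 − 81 + 865 = +$1945 million.

+$1945 million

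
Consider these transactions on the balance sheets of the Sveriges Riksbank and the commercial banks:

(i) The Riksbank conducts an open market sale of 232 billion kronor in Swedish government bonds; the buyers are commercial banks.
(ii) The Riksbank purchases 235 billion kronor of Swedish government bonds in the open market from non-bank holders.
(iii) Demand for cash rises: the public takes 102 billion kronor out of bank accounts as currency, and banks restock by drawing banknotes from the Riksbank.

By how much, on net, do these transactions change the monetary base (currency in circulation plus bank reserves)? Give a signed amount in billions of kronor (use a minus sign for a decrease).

Riksbank balance sheet:
  Assets:      Securities +3B
  Liabilities: Bank reserves −99B, Currency in circulation +102B
Monetary base = currency + reserves: +102B + (−99B) = +3 billion.

+3 billion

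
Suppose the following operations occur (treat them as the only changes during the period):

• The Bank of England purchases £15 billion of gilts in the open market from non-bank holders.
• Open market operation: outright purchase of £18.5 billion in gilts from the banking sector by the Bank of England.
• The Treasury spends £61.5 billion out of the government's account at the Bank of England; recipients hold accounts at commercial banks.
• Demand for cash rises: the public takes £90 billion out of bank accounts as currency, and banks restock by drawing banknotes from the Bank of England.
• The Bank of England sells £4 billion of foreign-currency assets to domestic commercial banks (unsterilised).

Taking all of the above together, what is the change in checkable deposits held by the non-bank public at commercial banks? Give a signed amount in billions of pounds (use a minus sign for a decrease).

Bank of England balance sheet:
  Assets:      Securities +£33.5B, Foreign assets −£4B
  Liabilities: Bank reserves +£1B, Currency in circulation +£90B, Government deposits −£61.5B
Commercial banking system:
  Assets:      Reserves at CB +£1B, Securities −£18.5B, Foreign assets +£4B
  Liabilities: Checkable deposits −£13.5B
So the change in checkable deposits held by the non-bank public at commercial banks is -£13.5 billion.

-£13.5 billion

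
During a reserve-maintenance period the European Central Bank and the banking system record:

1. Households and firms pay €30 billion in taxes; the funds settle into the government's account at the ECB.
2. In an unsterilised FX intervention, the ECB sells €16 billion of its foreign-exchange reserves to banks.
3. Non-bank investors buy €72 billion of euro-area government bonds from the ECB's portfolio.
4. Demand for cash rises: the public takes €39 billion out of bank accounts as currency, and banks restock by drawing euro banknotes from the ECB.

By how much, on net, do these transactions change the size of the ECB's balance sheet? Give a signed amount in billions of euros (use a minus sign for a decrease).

-€88 billion

ECB balance sheet:
  Assets:      Securities −€72B, Foreign assets −€16B
  Liabilities: Bank reserves −€157B, Currency in circulation +€39B, Government deposits +€30B
Commercial banking system:
  Assets:      Reserves at CB −€157B, Foreign assets +€16B
  Liabilities: Checkable deposits −€141B
Change in total ECB assets = -€88 billion.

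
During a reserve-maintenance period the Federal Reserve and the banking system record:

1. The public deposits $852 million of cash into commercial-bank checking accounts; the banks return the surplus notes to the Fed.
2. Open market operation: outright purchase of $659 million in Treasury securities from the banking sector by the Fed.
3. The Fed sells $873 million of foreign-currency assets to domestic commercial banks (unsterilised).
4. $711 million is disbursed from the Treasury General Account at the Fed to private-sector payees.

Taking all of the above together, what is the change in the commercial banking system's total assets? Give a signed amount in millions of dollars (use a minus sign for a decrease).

Fed balance sheet:
  Assets:      Securities +$659M, Foreign assets −$873M
  Liabilities: Bank reserves +$1349M, Currency in circulation −$852M, Government deposits −$711M
Commercial banking system:
  Assets:      Reserves at CB +$1349M, Securities −$659M, Foreign assets +$873M
  Liabilities: Checkable deposits +$1563M
Change in total bank assets = +$1563 million.

+$1563 million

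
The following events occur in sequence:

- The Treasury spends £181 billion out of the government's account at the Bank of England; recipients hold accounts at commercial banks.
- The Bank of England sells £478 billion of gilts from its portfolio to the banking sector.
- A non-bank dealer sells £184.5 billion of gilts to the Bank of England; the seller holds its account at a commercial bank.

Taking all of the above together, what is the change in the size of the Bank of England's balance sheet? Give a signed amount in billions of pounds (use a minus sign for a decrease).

Government spending £181 billion: only the composition of liabilities changes → 0.
OMO sale (to banks) £478 billion: a Bank of England asset is shed → −£478B.
Asset purchase (from non-banks) £184.5 billion: a Bank of England asset is acquired → +£184.5B.
Net: 0 − 478 + 184.5 = -£293.5 billion.

-£293.5 billion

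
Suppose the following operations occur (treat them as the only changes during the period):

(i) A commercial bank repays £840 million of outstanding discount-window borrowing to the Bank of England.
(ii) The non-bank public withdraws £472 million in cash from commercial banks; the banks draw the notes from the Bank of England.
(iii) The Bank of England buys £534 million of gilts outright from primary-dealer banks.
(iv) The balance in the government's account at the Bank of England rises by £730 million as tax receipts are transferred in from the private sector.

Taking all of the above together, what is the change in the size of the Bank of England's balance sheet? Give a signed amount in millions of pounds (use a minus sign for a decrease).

-£306 million

Discount-window repayment £840 million: a Bank of England asset is shed → −£840M.
Currency withdrawal £472 million: only the composition of liabilities changes → 0.
OMO purchase (from banks) £534 million: a Bank of England asset is acquired → +£534M.
Government account inflow £730 million: only the composition of liabilities changes → 0.
Net: −840 + 0 + 534 + 0 = -£306 million.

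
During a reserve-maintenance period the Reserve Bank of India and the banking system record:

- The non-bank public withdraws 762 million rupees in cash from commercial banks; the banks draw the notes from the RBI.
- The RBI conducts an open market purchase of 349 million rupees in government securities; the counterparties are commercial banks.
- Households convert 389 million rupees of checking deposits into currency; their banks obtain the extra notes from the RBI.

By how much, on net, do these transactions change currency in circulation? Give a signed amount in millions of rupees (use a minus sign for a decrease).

+1151 million

Currency withdrawal 762 million rupees: notes leave the central bank → +762M.
OMO purchase (from banks) 349 million rupees: no currency enters or leaves circulation → 0.
Currency withdrawal 389 million rupees: notes leave the central bank → +389M.
Net: 762 + 0 + 389 = +1151 million.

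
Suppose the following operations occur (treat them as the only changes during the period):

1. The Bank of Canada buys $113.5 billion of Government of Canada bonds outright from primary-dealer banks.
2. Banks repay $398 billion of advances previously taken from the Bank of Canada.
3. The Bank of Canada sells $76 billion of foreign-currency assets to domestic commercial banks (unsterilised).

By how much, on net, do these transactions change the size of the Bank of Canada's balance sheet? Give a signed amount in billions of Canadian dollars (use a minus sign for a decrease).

OMO purchase (from banks) $113.5 billion: a Bank of Canada asset is acquired → +$113.5B.
Discount-window repayment $398 billion: a Bank of Canada asset is shed → −$398B.
FX sale $76 billion: a Bank of Canada asset is shed → −$76B.
Net: 113.5 − 398 − 76 = -$360.5 billion.

-$360.5 billion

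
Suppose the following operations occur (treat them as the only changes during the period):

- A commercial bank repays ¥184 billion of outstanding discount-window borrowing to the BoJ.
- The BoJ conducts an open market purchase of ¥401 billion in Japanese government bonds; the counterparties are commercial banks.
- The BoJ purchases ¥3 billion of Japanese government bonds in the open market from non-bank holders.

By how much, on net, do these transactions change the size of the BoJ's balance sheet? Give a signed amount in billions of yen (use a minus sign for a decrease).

+¥220 billion

BoJ balance sheet:
  Assets:      Securities +¥404B, Loans to banks −¥184B
  Liabilities: Bank reserves +¥220B
Change in total BoJ assets = +¥220 billion.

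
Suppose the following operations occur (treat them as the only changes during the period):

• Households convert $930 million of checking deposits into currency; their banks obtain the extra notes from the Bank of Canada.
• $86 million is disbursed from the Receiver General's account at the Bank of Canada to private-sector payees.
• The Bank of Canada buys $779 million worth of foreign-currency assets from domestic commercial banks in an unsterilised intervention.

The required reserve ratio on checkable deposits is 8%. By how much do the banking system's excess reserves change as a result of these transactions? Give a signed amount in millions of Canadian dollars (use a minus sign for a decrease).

+$2.52 million

Currency withdrawal $930 million: reserves −$930M, deposits −$930M.
Government spending $86 million: reserves +$86M, deposits +$86M.
FX purchase $779 million: reserves +$779M, deposits 0.
Totals: Δreserves = −$65M, Δdeposits = −$844M.
Δrequired reserves = 8% × −$844M = −$67.52M.
Δexcess reserves = Δreserves − Δrequired = −$65M − (−$67.52M) = +$2.52 million.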